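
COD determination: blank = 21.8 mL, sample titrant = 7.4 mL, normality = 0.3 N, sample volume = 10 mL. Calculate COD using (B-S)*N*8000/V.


COD = (21.8 - 7.4) x 0.3 x 8000 / 10
COD = 14.4 x 0.3 x 8000 / 10
COD = 3456.0 mg/L


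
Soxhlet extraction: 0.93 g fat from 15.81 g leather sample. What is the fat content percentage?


Fat content = 0.93 / 15.81 x 100
Fat = 5.9%


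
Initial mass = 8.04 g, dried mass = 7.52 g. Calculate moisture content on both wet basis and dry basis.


Wet basis = 6.5%
Dry basis = 6.9%


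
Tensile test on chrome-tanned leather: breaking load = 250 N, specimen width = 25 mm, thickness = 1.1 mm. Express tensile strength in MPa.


9.09 MPa


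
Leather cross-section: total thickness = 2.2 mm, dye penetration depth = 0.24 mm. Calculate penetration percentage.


10.9%


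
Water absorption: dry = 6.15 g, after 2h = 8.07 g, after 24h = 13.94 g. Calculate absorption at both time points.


WA (2h) = (8.07 - 6.15) / 6.15 x 100 = 31.2%
WA (24h) = (13.94 - 6.15) / 6.15 x 100 = 126.7%


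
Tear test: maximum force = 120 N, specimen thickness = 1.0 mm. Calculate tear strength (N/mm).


120.0 N/mm

Tear strength = force / thickness
Tear = 120 / 1.0 = 120.0 N/mm


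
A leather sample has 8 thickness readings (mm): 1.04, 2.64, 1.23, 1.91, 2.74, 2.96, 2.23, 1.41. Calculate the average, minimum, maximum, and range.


Sum = 16.16
Average = 16.16 / 8 = 2.02 mm
Minimum = 1.04 mm
Maximum = 2.96 mm
Range = 2.96 - 1.04 = 1.92 mm


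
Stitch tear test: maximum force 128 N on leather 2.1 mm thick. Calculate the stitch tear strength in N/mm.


Stitch tear strength = force / thickness
STS = 128 / 2.1 = 61.0 N/mm


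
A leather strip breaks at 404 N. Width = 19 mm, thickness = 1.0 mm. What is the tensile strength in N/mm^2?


21.26 N/mm^2


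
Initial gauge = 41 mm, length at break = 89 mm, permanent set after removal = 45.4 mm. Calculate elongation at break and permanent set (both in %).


Elongation at break = 117.1%
Permanent set = 10.7%

Elongation at break = (89 - 41) / 41 x 100 = 117.1%
Permanent set = (45.4 - 41) / 41 x 100 = 10.7%


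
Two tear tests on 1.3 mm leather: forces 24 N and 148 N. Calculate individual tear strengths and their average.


Tear 1 = 24 / 1.3 = 18.5 N/mm
Tear 2 = 148 / 1.3 = 113.8 N/mm
Average = (18.5 + 113.8) / 2 = 66.2 N/mm


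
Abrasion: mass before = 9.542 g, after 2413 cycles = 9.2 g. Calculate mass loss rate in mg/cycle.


Mass loss = 9.542 - 9.2 = 0.342 g
Rate = 0.342 / 2413 x 1000 = 0.142 mg/cycle


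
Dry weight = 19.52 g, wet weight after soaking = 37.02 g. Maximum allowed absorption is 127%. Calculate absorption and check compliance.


Absorption = 89.7%
Compliant: Yes


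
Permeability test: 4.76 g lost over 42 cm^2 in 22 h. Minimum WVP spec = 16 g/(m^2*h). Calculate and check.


WVP = 51.52 g/(m^2*h)
Meets specification: Yes

WVP = 4.76 / (42 x 22) x 10000 = 51.52 g/(m^2*h)
Minimum: 16 g/(m^2*h)
Meets spec: Yes


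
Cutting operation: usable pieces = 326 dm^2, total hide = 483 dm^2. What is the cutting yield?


67.5%


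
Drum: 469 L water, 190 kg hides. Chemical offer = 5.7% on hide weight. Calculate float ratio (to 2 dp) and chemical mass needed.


Float ratio = 2.47
Chemical needed = 10.83 kg

Float ratio = 469 / 190 = 2.47
Chemical = 190 x 5.7 / 100 = 10.83 kg


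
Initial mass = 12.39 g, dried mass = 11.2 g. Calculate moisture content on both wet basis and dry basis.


Wet basis = 9.6%
Dry basis = 10.6%

Moisture lost = 12.39 - 11.2 = 1.19 g
Wet basis MC = 1.19 / 12.39 x 100 = 9.6%
Dry basis MC = 1.19 / 11.2 x 100 = 10.6%


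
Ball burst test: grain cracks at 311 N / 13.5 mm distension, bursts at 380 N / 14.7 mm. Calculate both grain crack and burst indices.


Crack index = 23.0 N/mm
Burst index = 25.9 N/mm

Crack index = 311 / 13.5 = 23.0 N/mm
Burst index = 380 / 14.7 = 25.9 N/mm


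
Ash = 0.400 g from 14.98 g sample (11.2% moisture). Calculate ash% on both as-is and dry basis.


As-is ash = 2.67%
Dry-basis ash = 3.01%


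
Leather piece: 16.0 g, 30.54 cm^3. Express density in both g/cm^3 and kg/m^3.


Density = 16.0 / 30.54 = 0.524 g/cm^3
Convert: 0.524 x 1000 = 524 kg/m^3


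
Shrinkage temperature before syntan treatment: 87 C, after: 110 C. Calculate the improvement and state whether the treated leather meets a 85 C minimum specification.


Improvement = 23 C
Meets 85 C spec: Yes

Improvement = 110 - 87 = 23 C
Spec check: 110 C >= 85 C? Yes


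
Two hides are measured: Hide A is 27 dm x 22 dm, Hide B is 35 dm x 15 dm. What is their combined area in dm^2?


Hide A area = 27 x 22 = 594 dm^2
Hide B area = 35 x 15 = 525 dm^2
Total = 594 + 525 = 1119 dm^2


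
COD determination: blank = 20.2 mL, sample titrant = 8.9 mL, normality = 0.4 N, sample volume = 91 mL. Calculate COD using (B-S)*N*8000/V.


COD = (20.2 - 8.9) x 0.4 x 8000 / 91
COD = 11.3 x 0.4 x 8000 / 91
COD = 397.4 mg/L


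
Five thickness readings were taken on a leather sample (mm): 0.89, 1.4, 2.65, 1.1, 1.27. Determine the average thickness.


1.46 mm


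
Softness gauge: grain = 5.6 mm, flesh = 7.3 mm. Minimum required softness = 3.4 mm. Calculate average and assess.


Average softness = 6.45 mm
Meets requirement: Yes

Average = (5.6 + 7.3) / 2 = 6.45 mm
Minimum = 3.4 mm
Meets requirement: Yes


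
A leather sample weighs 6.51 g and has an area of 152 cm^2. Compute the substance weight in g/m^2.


Substance weight = mass / area x 10000
SW = 6.51 / 152 x 10000
SW = 428.3 g/m^2


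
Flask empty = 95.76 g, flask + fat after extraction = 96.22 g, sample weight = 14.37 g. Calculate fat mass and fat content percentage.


Fat mass = 0.46 g
Fat content = 3.2%

Fat mass = 96.22 - 95.76 = 0.46 g
Fat% = 0.46 / 14.37 x 100 = 3.2%


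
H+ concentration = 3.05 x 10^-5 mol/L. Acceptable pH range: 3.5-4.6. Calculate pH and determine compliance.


pH = -log10(3.05 x 10^-5) = 4.52
Range: 3.5 to 4.6
Compliant: Yes


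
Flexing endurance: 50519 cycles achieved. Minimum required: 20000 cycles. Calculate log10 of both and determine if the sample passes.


Achieved: log10 = 4.70
Required: log10 = 4.30
Passes: Yes

log10(50519) = 4.70
log10(20000) = 4.30
Passes: Yes


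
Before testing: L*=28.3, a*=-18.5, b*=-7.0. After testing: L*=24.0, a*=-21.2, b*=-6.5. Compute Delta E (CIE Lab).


Delta E = 5.10

dL = 24.0 - 28.3 = -4.3
da = -21.2 - (-18.5) = -2.7
db = -6.5 - (-7.0) = 0.5
dE = sqrt((-4.3)^2 + (-2.7)^2 + (0.5)^2) = 5.10


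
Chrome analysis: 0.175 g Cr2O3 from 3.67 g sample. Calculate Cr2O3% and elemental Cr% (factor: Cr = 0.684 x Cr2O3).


Cr2O3% = 0.175 / 3.67 x 100 = 4.77%
Cr% = 4.77 x 0.684 = 3.26%


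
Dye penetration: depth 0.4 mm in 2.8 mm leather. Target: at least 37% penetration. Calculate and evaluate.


Penetration = 0.4 / 2.8 x 100 = 14.3%
Target: 37%
Meets target: No


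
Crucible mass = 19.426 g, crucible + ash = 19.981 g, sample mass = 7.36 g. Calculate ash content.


Ash mass = 19.981 - 19.426 = 0.555 g
Ash% = 0.555 / 7.36 x 100 = 7.54%


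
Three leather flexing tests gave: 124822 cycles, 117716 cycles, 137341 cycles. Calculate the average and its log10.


Average = (124822 + 117716 + 137341) / 3 = 126626 cycles
log10(126626) = 5.10


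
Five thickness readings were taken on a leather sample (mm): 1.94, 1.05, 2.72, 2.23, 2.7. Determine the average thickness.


2.13 mm


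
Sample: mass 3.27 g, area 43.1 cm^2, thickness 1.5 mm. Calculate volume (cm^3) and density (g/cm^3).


Volume = 6.465 cm^3
Density = 0.506 g/cm^3

Thickness in cm = 1.5 / 10 = 0.15 cm
Volume = 43.1 x 0.15 = 6.465 cm^3
Density = 3.27 / 6.465 = 0.506 g/cm^3


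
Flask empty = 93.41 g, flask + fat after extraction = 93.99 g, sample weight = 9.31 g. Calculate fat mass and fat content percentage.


Fat mass = 93.99 - 93.41 = 0.58 g
Fat% = 0.58 / 9.31 x 100 = 6.2%


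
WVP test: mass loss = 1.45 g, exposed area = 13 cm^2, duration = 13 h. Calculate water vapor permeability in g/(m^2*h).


WVP = mass_loss / (area x time) x 10000
WVP = 1.45 / (13 x 13) x 10000
WVP = 1.45 / 169 x 10000 = 85.80 g/(m^2*h)


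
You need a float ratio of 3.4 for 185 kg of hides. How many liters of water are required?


629.0 L


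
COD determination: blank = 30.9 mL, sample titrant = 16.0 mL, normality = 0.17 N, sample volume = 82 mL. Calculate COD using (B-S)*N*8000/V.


COD = (30.9 - 16.0) x 0.17 x 8000 / 82
COD = 14.9 x 0.17 x 8000 / 82
COD = 247.1 mg/L


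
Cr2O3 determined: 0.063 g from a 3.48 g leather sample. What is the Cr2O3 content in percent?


Cr2O3% = 0.063 / 3.48 x 100
Cr2O3% = 1.81%


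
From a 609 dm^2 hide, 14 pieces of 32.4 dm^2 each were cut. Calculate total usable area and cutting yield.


Total usable = 14 x 32.4 = 453.6 dm^2
Yield = 453.6 / 609 x 100 = 74.5%


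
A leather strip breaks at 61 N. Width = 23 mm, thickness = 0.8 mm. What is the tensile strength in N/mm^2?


3.32 N/mm^2

Cross-sectional area = 23 x 0.8 = 18.4 mm^2
Tensile strength = 61 / 18.4 = 3.32 N/mm^2


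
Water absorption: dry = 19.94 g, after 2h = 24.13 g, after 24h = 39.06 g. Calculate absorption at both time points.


WA (2h) = (24.13 - 19.94) / 19.94 x 100 = 21.0%
WA (24h) = (39.06 - 19.94) / 19.94 x 100 = 95.9%


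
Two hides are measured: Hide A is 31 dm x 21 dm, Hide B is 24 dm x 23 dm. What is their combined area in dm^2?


1203 dm^2


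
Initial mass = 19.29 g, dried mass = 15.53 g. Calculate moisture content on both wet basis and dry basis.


Wet basis = 19.5%
Dry basis = 24.2%


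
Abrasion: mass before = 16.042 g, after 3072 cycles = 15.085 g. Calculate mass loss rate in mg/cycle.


0.312 mg/cycle

Mass loss = 16.042 - 15.085 = 0.957 g
Rate = 0.957 / 3072 x 1000 = 0.312 mg/cycle


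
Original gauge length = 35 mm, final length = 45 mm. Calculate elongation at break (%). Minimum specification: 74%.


Extension = 45 - 35 = 10 mm
Elongation = 10 / 35 x 100 = 28.6%
Minimum required: 74%
Meets specification: No


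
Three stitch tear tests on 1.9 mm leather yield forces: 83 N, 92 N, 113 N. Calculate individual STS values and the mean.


STS1 = 43.7 N/mm
STS2 = 48.4 N/mm
STS3 = 59.5 N/mm
Mean = 50.5 N/mm

STS1 = 83 / 1.9 = 43.7 N/mm
STS2 = 92 / 1.9 = 48.4 N/mm
STS3 = 113 / 1.9 = 59.5 N/mm
Mean = (43.7 + 48.4 + 59.5) / 3 = 50.5 N/mm


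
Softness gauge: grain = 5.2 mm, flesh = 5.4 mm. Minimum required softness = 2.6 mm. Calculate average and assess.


Average softness = 5.30 mm
Meets requirement: Yes

Average = (5.2 + 5.4) / 2 = 5.30 mm
Minimum = 2.6 mm
Meets requirement: Yes


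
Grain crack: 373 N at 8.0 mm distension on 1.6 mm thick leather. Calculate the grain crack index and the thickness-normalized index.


Crack index = 373 / 8.0 = 46.6 N/mm
Normalized = 46.6 / 1.6 = 29.1 N/mm per mm


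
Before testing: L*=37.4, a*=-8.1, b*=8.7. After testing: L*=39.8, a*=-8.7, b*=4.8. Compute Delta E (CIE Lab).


dL = 39.8 - 37.4 = 2.4
da = -8.7 - (-8.1) = -0.6
db = 4.8 - 8.7 = -3.9
dE = sqrt((2.4)^2 + (-0.6)^2 + (-3.9)^2) = 4.62


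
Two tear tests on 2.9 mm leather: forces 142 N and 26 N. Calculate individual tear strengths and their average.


Tear 1 = 49.0 N/mm
Tear 2 = 9.0 N/mm
Average = 29.0 N/mm

Tear 1 = 142 / 2.9 = 49.0 N/mm
Tear 2 = 26 / 2.9 = 9.0 N/mm
Average = (49.0 + 9.0) / 2 = 29.0 N/mm


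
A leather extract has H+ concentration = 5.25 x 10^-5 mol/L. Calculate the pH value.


pH = -log10[H+]
pH = -log10(5.25 x 10^-5) = 4.28


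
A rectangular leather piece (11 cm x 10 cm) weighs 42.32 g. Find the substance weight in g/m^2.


Area = 11 x 10 = 110 cm^2
SW = 42.32 / 110 x 10000 = 3847.3 g/m^2


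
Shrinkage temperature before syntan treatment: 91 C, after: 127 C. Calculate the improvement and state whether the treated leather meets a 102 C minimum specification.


Improvement = 36 C
Meets 102 C spec: Yes


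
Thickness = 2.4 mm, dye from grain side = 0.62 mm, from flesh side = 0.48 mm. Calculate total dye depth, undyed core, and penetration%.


Total dyed = 1.10 mm
Undyed core = 1.30 mm
Penetration = 45.8%

Total dyed = 0.62 + 0.48 = 1.10 mm
Undyed core = 2.4 - 1.10 = 1.30 mm
Penetration = 1.10 / 2.4 x 100 = 45.8%


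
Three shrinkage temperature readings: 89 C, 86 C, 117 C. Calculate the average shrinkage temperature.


Average = (89 + 86 + 117) / 3
Average = 292 / 3 = 97.3 C


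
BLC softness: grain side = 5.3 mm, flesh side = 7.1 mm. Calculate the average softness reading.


Average = (5.3 + 7.1) / 2
Average = 6.20 mm


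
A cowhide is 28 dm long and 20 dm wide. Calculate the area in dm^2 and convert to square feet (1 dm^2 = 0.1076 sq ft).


Area = 28 x 20 = 560 dm^2
Conversion: 560 x 0.1076 = 60.26 sq ft


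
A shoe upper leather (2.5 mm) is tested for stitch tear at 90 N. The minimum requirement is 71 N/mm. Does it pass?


STS = 36.0 N/mm
Passes: No


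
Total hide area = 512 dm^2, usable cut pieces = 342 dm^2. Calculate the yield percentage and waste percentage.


Yield = 66.8%
Waste = 33.2%


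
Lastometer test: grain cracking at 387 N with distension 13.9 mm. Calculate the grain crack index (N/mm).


27.8 N/mm

Grain crack index = force / distension
Index = 387 / 13.9 = 27.8 N/mm


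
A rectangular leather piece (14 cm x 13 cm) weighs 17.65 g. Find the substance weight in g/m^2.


969.8 g/m^2


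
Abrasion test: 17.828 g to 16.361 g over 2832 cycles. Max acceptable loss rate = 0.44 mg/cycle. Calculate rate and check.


Loss = 17.828 - 16.361 = 1.467 g
Rate = 1.467 g / 2832 cycles x 1000 = 0.518 mg/cycle
Max = 0.44 mg/cycle
Passes: No


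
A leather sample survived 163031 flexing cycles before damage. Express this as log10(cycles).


log10(163031) = 5.21


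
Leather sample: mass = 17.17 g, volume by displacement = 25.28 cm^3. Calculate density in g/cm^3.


0.679 g/cm^3


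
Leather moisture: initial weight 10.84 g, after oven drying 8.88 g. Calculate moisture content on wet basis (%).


Moisture = 10.84 - 8.88 = 1.96 g
MC = 1.96 / 10.84 x 100 = 18.1%


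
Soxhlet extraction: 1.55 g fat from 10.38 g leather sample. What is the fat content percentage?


Fat content = 1.55 / 10.38 x 100
Fat = 14.9%


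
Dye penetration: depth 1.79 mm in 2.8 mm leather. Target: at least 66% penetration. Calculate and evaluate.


Penetration = 1.79 / 2.8 x 100 = 63.9%
Target: 66%
Meets target: No


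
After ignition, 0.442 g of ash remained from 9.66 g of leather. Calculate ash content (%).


Ash% = 0.442 / 9.66 x 100
Ash% = 4.58%


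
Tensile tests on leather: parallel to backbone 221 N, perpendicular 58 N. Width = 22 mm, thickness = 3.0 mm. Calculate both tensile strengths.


Parallel = 3.35 N/mm^2
Perpendicular = 0.88 N/mm^2

Area = 22 x 3.0 = 66.0 mm^2
TS (parallel) = 221 / 66.0 = 3.35 N/mm^2
TS (perpendicular) = 58 / 66.0 = 0.88 N/mm^2


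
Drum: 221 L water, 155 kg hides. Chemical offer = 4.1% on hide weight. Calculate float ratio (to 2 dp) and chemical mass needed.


Float ratio = 221 / 155 = 1.43
Chemical = 155 x 4.1 / 100 = 6.355 kg


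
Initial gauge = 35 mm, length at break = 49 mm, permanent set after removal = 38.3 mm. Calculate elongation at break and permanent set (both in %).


Elongation at break = (49 - 35) / 35 x 100 = 40.0%
Permanent set = (38.3 - 35) / 35 x 100 = 9.4%


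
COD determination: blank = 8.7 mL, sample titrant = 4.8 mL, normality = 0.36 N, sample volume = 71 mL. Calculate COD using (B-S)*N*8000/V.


158.2 mg/L


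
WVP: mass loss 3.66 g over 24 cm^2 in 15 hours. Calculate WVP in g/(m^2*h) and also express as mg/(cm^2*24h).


WVP = 101.67 g/(m^2*h)
Daily rate = 244.00 mg/(cm^2*24h)

WVP = 3.66 / (24 x 15) x 10000 = 101.67 g/(m^2*h)
Mass loss in mg = 3.66 x 1000 = 3660 mg
Per cm^2 per 24h in mg: 3660 x 24 / (24 x 15) = 87840 / 360 = 244.00 mg/(cm^2*24h)


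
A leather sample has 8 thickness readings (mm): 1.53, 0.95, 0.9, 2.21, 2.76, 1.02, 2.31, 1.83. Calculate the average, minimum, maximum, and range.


Sum = 13.51
Average = 13.51 / 8 = 1.69 mm
Minimum = 0.9 mm
Maximum = 2.76 mm
Range = 2.76 - 0.9 = 1.86 mm


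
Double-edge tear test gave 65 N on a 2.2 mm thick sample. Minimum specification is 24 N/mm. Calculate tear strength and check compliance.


Tear strength = 29.5 N/mm
Compliant: Yes


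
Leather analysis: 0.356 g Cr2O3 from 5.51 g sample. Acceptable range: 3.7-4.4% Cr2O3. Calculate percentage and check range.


Cr2O3 = 6.46%
Within range: No

Cr2O3% = 0.356 / 5.51 x 100 = 6.46%
Acceptable range: 3.7 to 4.4%
Within range: No


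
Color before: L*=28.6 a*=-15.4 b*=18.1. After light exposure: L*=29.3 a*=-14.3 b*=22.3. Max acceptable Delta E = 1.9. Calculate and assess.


Delta E = 4.40
Passes: No

dL = 0.7, da = 1.1, db = 4.2
dE = sqrt((0.7)^2 + (1.1)^2 + (4.2)^2) = 4.40
Max = 1.9
Passes: No


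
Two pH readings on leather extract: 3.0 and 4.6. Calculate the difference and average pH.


Difference = |3.0 - 4.6| = 1.6
Average = (3.0 + 4.6) / 2 = 3.80


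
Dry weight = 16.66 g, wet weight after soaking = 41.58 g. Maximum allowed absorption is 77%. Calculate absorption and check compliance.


Absorption = 149.6%
Compliant: No

WA = (41.58 - 16.66) / 16.66 x 100 = 149.6%
Maximum allowed: 77%
Compliant: No


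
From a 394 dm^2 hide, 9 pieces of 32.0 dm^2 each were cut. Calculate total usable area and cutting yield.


Usable area = 288.0 dm^2
Yield = 73.1%

Total usable = 9 x 32.0 = 288.0 dm^2
Yield = 288.0 / 394 x 100 = 73.1%


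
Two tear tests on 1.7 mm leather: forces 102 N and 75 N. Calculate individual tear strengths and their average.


Tear 1 = 102 / 1.7 = 60.0 N/mm
Tear 2 = 75 / 1.7 = 44.1 N/mm
Average = (60.0 + 44.1) / 2 = 52.1 N/mm


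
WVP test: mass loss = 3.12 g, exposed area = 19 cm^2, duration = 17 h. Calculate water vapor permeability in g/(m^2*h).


96.59 g/(m^2*h)


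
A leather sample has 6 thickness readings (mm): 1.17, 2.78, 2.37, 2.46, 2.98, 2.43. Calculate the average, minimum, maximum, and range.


Sum = 14.19
Average = 14.19 / 6 = 2.37 mm
Minimum = 1.17 mm
Maximum = 2.98 mm
Range = 2.98 - 1.17 = 1.81 mm


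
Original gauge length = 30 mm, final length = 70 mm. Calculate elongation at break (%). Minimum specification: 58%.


Elongation = 133.3%
Meets spec: Yes


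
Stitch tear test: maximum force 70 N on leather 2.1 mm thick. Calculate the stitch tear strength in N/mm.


33.3 N/mm


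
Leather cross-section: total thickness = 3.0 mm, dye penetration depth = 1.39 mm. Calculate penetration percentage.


46.3%

Penetration% = 1.39 / 3.0 x 100
Penetration = 46.3%


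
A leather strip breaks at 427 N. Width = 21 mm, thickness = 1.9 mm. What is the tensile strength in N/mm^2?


Cross-sectional area = 21 x 1.9 = 39.9 mm^2
Tensile strength = 427 / 39.9 = 10.70 N/mm^2


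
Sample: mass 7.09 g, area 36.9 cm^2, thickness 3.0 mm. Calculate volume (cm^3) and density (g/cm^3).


Thickness in cm = 3.0 / 10 = 0.30 cm
Volume = 36.9 x 0.30 = 11.070 cm^3
Density = 7.09 / 11.070 = 0.640 g/cm^3


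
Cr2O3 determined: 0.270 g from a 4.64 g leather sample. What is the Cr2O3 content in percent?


Cr2O3% = 0.270 / 4.64 x 100
Cr2O3% = 5.82%


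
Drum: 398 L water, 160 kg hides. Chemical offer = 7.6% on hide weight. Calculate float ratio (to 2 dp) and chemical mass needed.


Float ratio = 398 / 160 = 2.49
Chemical = 160 x 7.6 / 100 = 12.16 kg


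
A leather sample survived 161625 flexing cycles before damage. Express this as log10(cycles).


5.21


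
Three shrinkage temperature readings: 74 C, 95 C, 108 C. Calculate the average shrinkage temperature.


92.3 C


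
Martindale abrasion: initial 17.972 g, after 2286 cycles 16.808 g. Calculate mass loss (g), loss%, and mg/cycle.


Loss = 17.972 - 16.808 = 1.164 g
Loss% = 1.164 / 17.972 x 100 = 6.48%
Rate = 1.164 / 2286 x 1000 = 0.509 mg/cycle


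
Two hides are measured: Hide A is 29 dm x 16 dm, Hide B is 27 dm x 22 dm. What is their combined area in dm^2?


1058 dm^2

Hide A area = 29 x 16 = 464 dm^2
Hide B area = 27 x 22 = 594 dm^2
Total = 464 + 594 = 1058 dm^2


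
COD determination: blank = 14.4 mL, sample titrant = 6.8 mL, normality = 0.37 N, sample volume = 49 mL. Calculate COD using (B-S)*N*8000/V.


459.1 mg/L

COD = (14.4 - 6.8) x 0.37 x 8000 / 49
COD = 7.6 x 0.37 x 8000 / 49
COD = 459.1 mg/L


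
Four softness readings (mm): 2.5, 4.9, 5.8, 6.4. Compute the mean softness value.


4.90 mm


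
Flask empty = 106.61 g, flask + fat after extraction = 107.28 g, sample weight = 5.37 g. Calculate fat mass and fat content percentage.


Fat mass = 0.67 g
Fat content = 12.5%

Fat mass = 107.28 - 106.61 = 0.67 g
Fat% = 0.67 / 5.37 x 100 = 12.5%


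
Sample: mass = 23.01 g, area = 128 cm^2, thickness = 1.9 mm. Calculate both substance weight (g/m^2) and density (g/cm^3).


SW = 23.01 / 128 x 10000 = 1797.7 g/m^2
Volume = 128 x 1.9 / 10 = 24.32 cm^3
Density = 23.01 / 24.32 = 0.946 g/cm^3


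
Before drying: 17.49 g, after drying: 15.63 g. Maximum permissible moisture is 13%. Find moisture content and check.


Moisture content = 10.6%
Acceptable: Yes

MC = (17.49 - 15.63) / 17.49 x 100 = 10.6%
Maximum: 13%
Acceptable: Yes


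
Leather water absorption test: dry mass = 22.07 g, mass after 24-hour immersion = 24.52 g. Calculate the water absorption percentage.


Water absorbed = 24.52 - 22.07 = 2.45 g
WA% = 2.45 / 22.07 x 100 = 11.1%


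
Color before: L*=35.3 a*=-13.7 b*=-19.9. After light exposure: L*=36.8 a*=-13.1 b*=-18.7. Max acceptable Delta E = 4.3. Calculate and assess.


dL = 1.5, da = 0.6, db = 1.2
dE = sqrt((1.5)^2 + (0.6)^2 + (1.2)^2) = 2.01
Max = 4.3
Passes: Yes


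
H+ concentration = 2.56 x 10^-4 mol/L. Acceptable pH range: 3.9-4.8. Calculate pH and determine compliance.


pH = -log10(2.56 x 10^-4) = 3.59
Range: 3.9 to 4.8
Compliant: No


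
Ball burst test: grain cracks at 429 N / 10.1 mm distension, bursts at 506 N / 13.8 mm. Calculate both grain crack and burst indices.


Crack index = 429 / 10.1 = 42.5 N/mm
Burst index = 506 / 13.8 = 36.7 N/mm


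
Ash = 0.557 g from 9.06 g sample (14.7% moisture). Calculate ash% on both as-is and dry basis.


As-is ash% = 0.557 / 9.06 x 100 = 6.15%
Dry mass = 9.06 x (100 - 14.7) / 100 = 7.72818 g
Dry-basis ash% = 0.557 / 7.72818 x 100 = 7.21%


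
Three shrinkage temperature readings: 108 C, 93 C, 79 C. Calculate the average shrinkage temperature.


Average = (108 + 93 + 79) / 3
Average = 280 / 3 = 93.3 C


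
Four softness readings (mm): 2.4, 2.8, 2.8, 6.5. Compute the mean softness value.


Sum = 2.4 + 2.8 + 2.8 + 6.5
Mean = 14.5 / 4 = 3.63 mm


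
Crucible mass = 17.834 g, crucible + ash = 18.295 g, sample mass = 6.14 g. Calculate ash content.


Ash mass = 18.295 - 17.834 = 0.461 g
Ash% = 0.461 / 6.14 x 100 = 7.51%


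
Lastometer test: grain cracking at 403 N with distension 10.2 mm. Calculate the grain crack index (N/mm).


39.5 N/mm

Grain crack index = force / distension
Index = 403 / 10.2 = 39.5 N/mm


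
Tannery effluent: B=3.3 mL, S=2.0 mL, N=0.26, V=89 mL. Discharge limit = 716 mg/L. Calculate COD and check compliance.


COD = (3.3 - 2.0) x 0.26 x 8000 / 89 = 30.4 mg/L
Limit: 716 mg/L
Compliant: Yes


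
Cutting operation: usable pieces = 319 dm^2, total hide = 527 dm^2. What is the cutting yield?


60.5%


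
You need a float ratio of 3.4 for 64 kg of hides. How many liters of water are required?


217.6 L

Water = hide weight x target ratio
Water = 64 x 3.4 = 217.6 L


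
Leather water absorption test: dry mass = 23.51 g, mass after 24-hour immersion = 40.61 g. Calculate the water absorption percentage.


72.7%


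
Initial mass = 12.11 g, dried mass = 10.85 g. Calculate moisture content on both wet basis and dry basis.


Moisture lost = 12.11 - 10.85 = 1.26 g
Wet basis MC = 1.26 / 12.11 x 100 = 10.4%
Dry basis MC = 1.26 / 10.85 x 100 = 11.6%


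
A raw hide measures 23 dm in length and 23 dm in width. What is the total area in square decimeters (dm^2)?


529 dm^2

Area = length x width
Area = 23 x 23 = 529 dm^2


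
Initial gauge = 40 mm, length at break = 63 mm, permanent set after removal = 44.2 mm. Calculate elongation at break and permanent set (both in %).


Elongation at break = (63 - 40) / 40 x 100 = 57.5%
Permanent set = (44.2 - 40) / 40 x 100 = 10.5%


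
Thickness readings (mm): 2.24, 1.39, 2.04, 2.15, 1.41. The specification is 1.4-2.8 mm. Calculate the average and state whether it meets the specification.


Average = 1.85 mm
Within specification: Yes


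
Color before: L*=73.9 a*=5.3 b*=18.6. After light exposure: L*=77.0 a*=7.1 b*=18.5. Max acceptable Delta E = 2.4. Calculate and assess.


dL = 3.1, da = 1.8, db = -0.1
dE = sqrt((3.1)^2 + (1.8)^2 + (-0.1)^2) = 3.59
Max = 2.4
Passes: No


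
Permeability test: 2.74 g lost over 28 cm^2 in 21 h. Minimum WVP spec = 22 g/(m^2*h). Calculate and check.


WVP = 46.60 g/(m^2*h)
Meets specification: Yes

WVP = 2.74 / (28 x 21) x 10000 = 46.60 g/(m^2*h)
Minimum: 22 g/(m^2*h)
Meets spec: Yes


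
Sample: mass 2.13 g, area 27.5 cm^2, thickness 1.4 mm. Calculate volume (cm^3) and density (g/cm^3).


Volume = 3.850 cm^3
Density = 0.553 g/cm^3


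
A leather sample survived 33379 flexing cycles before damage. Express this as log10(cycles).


4.52

log10(33379) = 4.52


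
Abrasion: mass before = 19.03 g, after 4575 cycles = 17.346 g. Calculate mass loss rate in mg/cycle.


0.368 mg/cycle


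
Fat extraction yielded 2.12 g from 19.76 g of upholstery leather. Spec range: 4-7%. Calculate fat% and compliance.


Fat% = 2.12 / 19.76 x 100 = 10.7%
Spec range: 4-7%
Compliant: No


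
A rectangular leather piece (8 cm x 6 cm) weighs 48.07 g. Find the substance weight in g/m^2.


10014.6 g/m^2

Area = 8 x 6 = 48 cm^2
SW = 48.07 / 48 x 10000 = 10014.6 g/m^2


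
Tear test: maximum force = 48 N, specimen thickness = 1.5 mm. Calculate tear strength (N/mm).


32.0 N/mm

Tear strength = force / thickness
Tear = 48 / 1.5 = 32.0 N/mm


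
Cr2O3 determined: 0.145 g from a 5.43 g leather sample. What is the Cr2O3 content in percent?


2.67%


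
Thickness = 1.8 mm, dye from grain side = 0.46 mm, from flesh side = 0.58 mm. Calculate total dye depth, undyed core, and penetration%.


Total dyed = 1.04 mm
Undyed core = 0.76 mm
Penetration = 57.8%

Total dyed = 0.46 + 0.58 = 1.04 mm
Undyed core = 1.8 - 1.04 = 0.76 mm
Penetration = 1.04 / 1.8 x 100 = 57.8%


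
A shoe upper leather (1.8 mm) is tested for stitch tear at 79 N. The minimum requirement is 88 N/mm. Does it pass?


STS = 43.9 N/mm
Passes: No


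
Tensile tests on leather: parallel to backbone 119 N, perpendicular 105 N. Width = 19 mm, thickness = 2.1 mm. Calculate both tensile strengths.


Area = 19 x 2.1 = 39.9 mm^2
TS (parallel) = 119 / 39.9 = 2.98 N/mm^2
TS (perpendicular) = 105 / 39.9 = 2.63 N/mm^2


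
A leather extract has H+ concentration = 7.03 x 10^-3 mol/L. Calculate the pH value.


pH = 2.15

pH = -log10[H+]
pH = -log10(7.03 x 10^-3) = 2.15


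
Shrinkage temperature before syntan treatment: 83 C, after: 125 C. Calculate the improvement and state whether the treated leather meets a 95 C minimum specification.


Improvement = 42 C
Meets 95 C spec: Yes

Improvement = 125 - 83 = 42 C
Spec check: 125 C >= 95 C? Yes


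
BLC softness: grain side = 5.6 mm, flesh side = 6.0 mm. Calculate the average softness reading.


Average = (5.6 + 6.0) / 2
Average = 5.80 mm


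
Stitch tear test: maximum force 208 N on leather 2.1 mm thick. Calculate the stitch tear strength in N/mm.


Stitch tear strength = force / thickness
STS = 208 / 2.1 = 99.0 N/mm


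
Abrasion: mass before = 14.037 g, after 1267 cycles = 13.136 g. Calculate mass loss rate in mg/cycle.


Mass loss = 14.037 - 13.136 = 0.901 g
Rate = 0.901 / 1267 x 1000 = 0.711 mg/cycle


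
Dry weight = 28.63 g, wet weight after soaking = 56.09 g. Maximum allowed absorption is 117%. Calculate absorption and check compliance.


Absorption = 95.9%
Compliant: Yes

WA = (56.09 - 28.63) / 28.63 x 100 = 95.9%
Maximum allowed: 117%
Compliant: Yes


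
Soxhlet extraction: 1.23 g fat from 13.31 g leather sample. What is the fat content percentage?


Fat content = 1.23 / 13.31 x 100
Fat = 9.2%


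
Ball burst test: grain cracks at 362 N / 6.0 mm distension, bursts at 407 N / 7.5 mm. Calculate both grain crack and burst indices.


Crack index = 362 / 6.0 = 60.3 N/mm
Burst index = 407 / 7.5 = 54.3 N/mm


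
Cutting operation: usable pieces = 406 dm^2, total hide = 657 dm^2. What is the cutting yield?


61.8%

Yield = usable / total x 100
Yield = 406 / 657 x 100 = 61.8%


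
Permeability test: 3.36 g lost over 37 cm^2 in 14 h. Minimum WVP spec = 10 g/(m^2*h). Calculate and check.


WVP = 64.86 g/(m^2*h)
Meets specification: Yes

WVP = 3.36 / (37 x 14) x 10000 = 64.86 g/(m^2*h)
Minimum: 10 g/(m^2*h)
Meets spec: Yes


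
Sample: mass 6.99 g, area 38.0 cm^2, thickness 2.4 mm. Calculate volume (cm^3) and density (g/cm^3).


Volume = 9.120 cm^3
Density = 0.766 g/cm^3

Thickness in cm = 2.4 / 10 = 0.24 cm
Volume = 38.0 x 0.24 = 9.120 cm^3
Density = 6.99 / 9.120 = 0.766 g/cm^3


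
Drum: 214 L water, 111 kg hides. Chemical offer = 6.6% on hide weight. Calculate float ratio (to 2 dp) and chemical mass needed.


Float ratio = 1.93
Chemical needed = 7.326 kg

Float ratio = 214 / 111 = 1.93
Chemical = 111 x 6.6 / 100 = 7.326 kg


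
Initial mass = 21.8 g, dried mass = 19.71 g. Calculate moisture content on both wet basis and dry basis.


Wet basis = 9.6%
Dry basis = 10.6%


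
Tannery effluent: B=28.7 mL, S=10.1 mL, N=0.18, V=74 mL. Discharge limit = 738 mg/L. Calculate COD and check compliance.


COD = (28.7 - 10.1) x 0.18 x 8000 / 74 = 361.9 mg/L
Limit: 738 mg/L
Compliant: Yes


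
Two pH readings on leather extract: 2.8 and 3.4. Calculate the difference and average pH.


Difference = 0.6
Average pH = 3.10

Difference = |2.8 - 3.4| = 0.6
Average = (2.8 + 3.4) / 2 = 3.10


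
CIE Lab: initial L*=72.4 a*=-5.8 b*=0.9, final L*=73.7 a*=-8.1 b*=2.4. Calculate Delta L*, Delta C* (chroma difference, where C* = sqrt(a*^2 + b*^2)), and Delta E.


Delta L* = 73.7 - 72.4 = 1.3
C1* = sqrt((-5.8)^2 + (0.9)^2) = 5.869
C2* = sqrt((-8.1)^2 + (2.4)^2) = 8.448
Delta C* = 8.448 - 5.869 = 2.58
Delta E = sqrt((1.3)^2 + (-2.3)^2 + (1.5)^2) = 3.04


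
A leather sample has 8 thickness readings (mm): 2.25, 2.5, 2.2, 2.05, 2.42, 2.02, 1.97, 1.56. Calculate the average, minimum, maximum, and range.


Sum = 16.97
Average = 16.97 / 8 = 2.12 mm
Minimum = 1.56 mm
Maximum = 2.5 mm
Range = 2.5 - 1.56 = 0.94 mm


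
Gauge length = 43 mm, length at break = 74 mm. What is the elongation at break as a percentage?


72.1%

Extension = 74 - 43 = 31 mm
Elongation = 31 / 43 x 100 = 72.1%


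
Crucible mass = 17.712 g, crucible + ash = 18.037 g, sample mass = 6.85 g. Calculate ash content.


Ash mass = 0.325 g
Ash content = 4.74%

Ash mass = 18.037 - 17.712 = 0.325 g
Ash% = 0.325 / 6.85 x 100 = 4.74%


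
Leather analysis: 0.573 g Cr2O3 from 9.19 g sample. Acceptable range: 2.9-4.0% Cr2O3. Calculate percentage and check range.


Cr2O3% = 0.573 / 9.19 x 100 = 6.24%
Acceptable range: 2.9 to 4.0%
Within range: No


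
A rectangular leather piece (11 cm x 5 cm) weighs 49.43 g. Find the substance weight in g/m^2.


Area = 11 x 5 = 55 cm^2
SW = 49.43 / 55 x 10000 = 8987.3 g/m^2


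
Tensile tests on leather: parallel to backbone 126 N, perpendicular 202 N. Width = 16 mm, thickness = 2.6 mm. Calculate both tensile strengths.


Area = 16 x 2.6 = 41.6 mm^2
TS (parallel) = 126 / 41.6 = 3.03 N/mm^2
TS (perpendicular) = 202 / 41.6 = 4.86 N/mm^2


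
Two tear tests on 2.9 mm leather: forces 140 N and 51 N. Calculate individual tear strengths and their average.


Tear 1 = 140 / 2.9 = 48.3 N/mm
Tear 2 = 51 / 2.9 = 17.6 N/mm
Average = (48.3 + 17.6) / 2 = 33.0 N/mm


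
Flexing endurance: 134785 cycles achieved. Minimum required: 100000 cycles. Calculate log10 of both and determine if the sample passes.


Achieved: log10 = 5.13
Required: log10 = 5.00
Passes: Yes

log10(134785) = 5.13
log10(100000) = 5.00
Passes: Yes


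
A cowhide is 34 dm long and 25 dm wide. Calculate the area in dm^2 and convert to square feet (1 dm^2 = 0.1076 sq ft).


Area = 34 x 25 = 850 dm^2
Conversion: 850 x 0.1076 = 91.46 sq ft


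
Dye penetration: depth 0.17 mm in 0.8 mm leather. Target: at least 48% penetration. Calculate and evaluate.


Penetration = 21.3%
Meets target: No

Penetration = 0.17 / 0.8 x 100 = 21.3%
Target: 48%
Meets target: No


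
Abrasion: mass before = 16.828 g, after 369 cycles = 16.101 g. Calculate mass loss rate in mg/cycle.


Mass loss = 16.828 - 16.101 = 0.727 g
Rate = 0.727 / 369 x 1000 = 1.970 mg/cycle


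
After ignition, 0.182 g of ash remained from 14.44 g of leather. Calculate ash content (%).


1.26%

Ash% = 0.182 / 14.44 x 100
Ash% = 1.26%


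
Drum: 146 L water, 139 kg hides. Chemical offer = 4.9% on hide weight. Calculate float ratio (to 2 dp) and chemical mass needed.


Float ratio = 1.05
Chemical needed = 6.811 kg


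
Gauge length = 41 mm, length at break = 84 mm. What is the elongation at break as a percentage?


104.9%

Extension = 84 - 41 = 43 mm
Elongation = 43 / 41 x 100 = 104.9%


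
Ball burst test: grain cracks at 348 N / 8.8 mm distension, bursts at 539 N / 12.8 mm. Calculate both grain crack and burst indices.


Crack index = 39.5 N/mm
Burst index = 42.1 N/mm


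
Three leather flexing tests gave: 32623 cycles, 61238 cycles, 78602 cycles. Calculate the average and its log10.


Average = (32623 + 61238 + 78602) / 3 = 57488 cycles
log10(57488) = 4.76


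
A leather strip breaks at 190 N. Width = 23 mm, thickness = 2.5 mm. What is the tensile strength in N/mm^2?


Cross-sectional area = 23 x 2.5 = 57.5 mm^2
Tensile strength = 190 / 57.5 = 3.30 N/mm^2


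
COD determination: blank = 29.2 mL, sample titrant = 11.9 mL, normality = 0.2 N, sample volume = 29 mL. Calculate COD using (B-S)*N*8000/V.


COD = (29.2 - 11.9) x 0.2 x 8000 / 29
COD = 17.3 x 0.2 x 8000 / 29
COD = 954.5 mg/L


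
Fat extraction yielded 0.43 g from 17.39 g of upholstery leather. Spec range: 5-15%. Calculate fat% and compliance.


Fat% = 0.43 / 17.39 x 100 = 2.5%
Spec range: 5-15%
Compliant: No


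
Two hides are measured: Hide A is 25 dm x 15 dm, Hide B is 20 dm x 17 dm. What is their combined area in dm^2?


Hide A area = 25 x 15 = 375 dm^2
Hide B area = 20 x 17 = 340 dm^2
Total = 375 + 340 = 715 dm^2


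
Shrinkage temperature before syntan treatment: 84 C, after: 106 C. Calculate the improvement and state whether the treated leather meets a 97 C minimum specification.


Improvement = 106 - 84 = 22 C
Spec check: 106 C >= 97 C? Yes


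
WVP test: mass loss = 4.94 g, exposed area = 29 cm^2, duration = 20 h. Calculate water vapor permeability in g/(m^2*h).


85.17 g/(m^2*h)

WVP = mass_loss / (area x time) x 10000
WVP = 4.94 / (29 x 20) x 10000
WVP = 4.94 / 580 x 10000 = 85.17 g/(m^2*h)


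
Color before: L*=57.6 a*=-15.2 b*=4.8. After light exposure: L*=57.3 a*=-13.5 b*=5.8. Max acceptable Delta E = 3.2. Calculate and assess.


dL = -0.3, da = 1.7, db = 1.0
dE = sqrt((-0.3)^2 + (1.7)^2 + (1.0)^2) = 1.99
Max = 3.2
Passes: Yes


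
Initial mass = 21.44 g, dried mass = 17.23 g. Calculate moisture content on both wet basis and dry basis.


Wet basis = 19.6%
Dry basis = 24.4%

Moisture lost = 21.44 - 17.23 = 4.21 g
Wet basis MC = 4.21 / 21.44 x 100 = 19.6%
Dry basis MC = 4.21 / 17.23 x 100 = 24.4%


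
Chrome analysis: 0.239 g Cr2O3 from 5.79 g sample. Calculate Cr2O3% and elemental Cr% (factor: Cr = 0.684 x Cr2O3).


Cr2O3 = 4.13%
Cr = 2.82%

Cr2O3% = 0.239 / 5.79 x 100 = 4.13%
Cr% = 4.13 x 0.684 = 2.82%


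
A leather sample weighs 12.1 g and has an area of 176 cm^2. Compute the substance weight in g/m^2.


Substance weight = mass / area x 10000
SW = 12.1 / 176 x 10000
SW = 687.5 g/m^2


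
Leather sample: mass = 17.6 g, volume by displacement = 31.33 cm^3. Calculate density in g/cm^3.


Density = mass / volume
Density = 17.6 / 31.33 = 0.562 g/cm^3


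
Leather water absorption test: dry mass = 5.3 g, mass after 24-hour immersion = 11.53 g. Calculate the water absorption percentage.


117.5%


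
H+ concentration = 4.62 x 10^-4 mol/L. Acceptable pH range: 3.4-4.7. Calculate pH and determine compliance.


pH = 3.34
Compliant: No

pH = -log10(4.62 x 10^-4) = 3.34
Range: 3.4 to 4.7
Compliant: No


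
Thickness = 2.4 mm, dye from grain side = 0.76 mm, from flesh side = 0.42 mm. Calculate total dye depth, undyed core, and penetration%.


Total dyed = 0.76 + 0.42 = 1.18 mm
Undyed core = 2.4 - 1.18 = 1.22 mm
Penetration = 1.18 / 2.4 x 100 = 49.2%


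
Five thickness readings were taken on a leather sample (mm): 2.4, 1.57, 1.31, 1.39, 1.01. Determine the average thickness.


Sum = 2.4 + 1.57 + 1.31 + 1.39 + 1.01 = 7.68
Average = 7.68 / 5 = 1.54 mm


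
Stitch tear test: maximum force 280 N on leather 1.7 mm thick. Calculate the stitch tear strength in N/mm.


Stitch tear strength = force / thickness
STS = 280 / 1.7 = 164.7 N/mm


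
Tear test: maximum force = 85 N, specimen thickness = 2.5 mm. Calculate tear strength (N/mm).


Tear strength = force / thickness
Tear = 85 / 2.5 = 34.0 N/mm


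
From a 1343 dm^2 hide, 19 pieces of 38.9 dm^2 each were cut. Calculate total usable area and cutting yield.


Total usable = 19 x 38.9 = 739.1 dm^2
Yield = 739.1 / 1343 x 100 = 55.0%


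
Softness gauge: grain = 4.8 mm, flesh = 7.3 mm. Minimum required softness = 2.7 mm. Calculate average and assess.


Average softness = 6.05 mm
Meets requirement: Yes


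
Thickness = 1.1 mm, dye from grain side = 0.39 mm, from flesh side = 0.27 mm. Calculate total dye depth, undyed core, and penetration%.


Total dyed = 0.66 mm
Undyed core = 0.44 mm
Penetration = 60.0%


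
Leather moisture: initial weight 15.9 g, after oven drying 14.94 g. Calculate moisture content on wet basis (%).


6.0%

Moisture = 15.9 - 14.94 = 0.96 g
MC = 0.96 / 15.9 x 100 = 6.0%


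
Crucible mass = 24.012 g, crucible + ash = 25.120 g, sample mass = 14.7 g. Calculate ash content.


Ash mass = 1.108 g
Ash content = 7.54%

Ash mass = 25.120 - 24.012 = 1.108 g
Ash% = 1.108 / 14.7 x 100 = 7.54%


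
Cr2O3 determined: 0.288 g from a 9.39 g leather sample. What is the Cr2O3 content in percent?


3.07%

Cr2O3% = 0.288 / 9.39 x 100
Cr2O3% = 3.07%


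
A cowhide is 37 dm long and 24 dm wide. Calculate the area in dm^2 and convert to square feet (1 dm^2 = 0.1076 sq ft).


Area = 37 x 24 = 888 dm^2
Conversion: 888 x 0.1076 = 95.55 sq ft


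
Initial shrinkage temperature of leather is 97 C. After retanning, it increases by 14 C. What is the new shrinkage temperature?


111 C

New Ts = 97 + 14 = 111 C


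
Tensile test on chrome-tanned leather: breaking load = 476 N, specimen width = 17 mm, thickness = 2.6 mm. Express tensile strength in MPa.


10.77 MPa

Cross-section = 17 x 2.6 = 44.2 mm^2
TS = 476 / 44.2 = 10.77 MPa
(1 N/mm^2 = 1 MPa)


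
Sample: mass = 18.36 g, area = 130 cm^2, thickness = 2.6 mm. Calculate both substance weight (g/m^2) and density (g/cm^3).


SW = 18.36 / 130 x 10000 = 1412.3 g/m^2
Volume = 130 x 2.6 / 10 = 33.80 cm^3
Density = 18.36 / 33.80 = 0.543 g/cm^3


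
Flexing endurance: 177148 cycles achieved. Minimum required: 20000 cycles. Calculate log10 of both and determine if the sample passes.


Achieved: log10 = 5.25
Required: log10 = 4.30
Passes: Yes

log10(177148) = 5.25
log10(20000) = 4.30
Passes: Yes
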